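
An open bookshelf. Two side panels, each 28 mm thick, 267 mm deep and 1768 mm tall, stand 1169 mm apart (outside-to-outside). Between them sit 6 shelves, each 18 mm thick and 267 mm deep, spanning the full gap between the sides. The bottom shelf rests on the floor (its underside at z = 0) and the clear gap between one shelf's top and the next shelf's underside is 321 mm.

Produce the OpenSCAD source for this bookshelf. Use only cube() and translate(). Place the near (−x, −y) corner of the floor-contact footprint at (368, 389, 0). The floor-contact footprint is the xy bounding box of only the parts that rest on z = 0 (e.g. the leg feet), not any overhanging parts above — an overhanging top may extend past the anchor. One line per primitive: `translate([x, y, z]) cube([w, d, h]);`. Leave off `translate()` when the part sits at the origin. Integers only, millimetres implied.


translate([368, 389, 0]) cube([28, 267, 1768]);
translate([1509, 389, 0]) cube([28, 267, 1768]);
translate([396, 389, 0]) cube([1113, 267, 18]);
translate([396, 389, 339]) cube([1113, 267, 18]);
translate([396, 389, 678]) cube([1113, 267, 18]);
translate([396, 389, 1017]) cube([1113, 267, 18]);
translate([396, 389, 1356]) cube([1113, 267, 18]);
translate([396, 389, 1695]) cube([1113, 267, 18]);


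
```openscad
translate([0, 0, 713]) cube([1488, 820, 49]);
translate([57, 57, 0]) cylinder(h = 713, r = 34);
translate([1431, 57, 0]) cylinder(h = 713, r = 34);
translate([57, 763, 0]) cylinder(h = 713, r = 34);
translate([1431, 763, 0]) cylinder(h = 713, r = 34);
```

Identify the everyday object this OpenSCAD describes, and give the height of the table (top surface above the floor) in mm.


A table. The table height is 762 mm.

A 1488×820×49 slab sits at z = 713 on four Ø68 mm round legs — a table. The top surface is at 713 + 49 = 762 mm.


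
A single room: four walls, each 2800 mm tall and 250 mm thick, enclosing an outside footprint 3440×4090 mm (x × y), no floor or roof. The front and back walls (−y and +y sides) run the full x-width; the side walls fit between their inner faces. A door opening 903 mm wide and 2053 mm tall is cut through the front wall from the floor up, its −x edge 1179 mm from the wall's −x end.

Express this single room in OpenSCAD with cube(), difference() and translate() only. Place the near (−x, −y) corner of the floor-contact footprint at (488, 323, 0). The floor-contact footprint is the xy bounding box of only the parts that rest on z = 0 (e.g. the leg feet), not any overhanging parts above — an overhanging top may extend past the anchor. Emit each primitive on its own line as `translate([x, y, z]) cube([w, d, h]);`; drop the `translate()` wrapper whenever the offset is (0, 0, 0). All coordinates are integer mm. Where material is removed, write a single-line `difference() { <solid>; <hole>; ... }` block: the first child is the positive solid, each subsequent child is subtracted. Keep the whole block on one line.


difference() { translate([488, 323, 0]) cube([3440, 250, 2800]); translate([1667, 323, 0]) cube([903, 250, 2053]); }
translate([488, 4163, 0]) cube([3440, 250, 2800]);
translate([488, 573, 0]) cube([250, 3590, 2800]);
translate([3678, 573, 0]) cube([250, 3590, 2800]);


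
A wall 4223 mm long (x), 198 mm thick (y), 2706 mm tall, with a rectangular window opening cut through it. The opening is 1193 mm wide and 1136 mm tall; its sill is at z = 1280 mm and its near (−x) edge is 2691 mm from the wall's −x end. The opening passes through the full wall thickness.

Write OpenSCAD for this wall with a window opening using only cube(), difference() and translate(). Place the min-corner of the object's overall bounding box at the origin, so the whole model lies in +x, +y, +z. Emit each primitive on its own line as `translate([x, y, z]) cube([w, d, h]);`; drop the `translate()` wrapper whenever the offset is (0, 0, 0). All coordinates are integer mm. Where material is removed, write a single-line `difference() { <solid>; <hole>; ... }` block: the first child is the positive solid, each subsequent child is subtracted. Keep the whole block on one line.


difference() { cube([4223, 198, 2706]); translate([2691, 0, 1280]) cube([1193, 198, 1136]); }


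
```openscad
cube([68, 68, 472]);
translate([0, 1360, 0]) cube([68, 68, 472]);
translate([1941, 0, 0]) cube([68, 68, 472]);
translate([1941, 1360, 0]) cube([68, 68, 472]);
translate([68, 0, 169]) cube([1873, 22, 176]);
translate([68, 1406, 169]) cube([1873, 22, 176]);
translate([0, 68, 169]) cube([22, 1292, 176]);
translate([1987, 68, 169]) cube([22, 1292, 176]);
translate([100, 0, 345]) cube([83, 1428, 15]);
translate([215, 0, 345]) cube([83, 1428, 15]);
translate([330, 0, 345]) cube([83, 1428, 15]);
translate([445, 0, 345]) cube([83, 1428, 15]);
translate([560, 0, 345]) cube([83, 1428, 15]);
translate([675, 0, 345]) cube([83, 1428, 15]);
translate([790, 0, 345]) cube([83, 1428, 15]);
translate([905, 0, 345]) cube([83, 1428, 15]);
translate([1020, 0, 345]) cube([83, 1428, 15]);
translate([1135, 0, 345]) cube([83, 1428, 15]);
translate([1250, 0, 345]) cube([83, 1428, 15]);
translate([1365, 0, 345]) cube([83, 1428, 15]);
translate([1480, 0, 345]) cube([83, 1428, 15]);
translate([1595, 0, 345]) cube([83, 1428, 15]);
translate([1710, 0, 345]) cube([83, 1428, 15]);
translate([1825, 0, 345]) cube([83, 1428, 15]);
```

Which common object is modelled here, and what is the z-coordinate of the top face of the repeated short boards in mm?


A bed frame. The slat-top height is 360 mm.

Four posts, four rails, and a row of slats — a bed frame. Slats sit on the rails at z = 169 + 176 = 345; with slat thickness 15, the top is 360 mm.


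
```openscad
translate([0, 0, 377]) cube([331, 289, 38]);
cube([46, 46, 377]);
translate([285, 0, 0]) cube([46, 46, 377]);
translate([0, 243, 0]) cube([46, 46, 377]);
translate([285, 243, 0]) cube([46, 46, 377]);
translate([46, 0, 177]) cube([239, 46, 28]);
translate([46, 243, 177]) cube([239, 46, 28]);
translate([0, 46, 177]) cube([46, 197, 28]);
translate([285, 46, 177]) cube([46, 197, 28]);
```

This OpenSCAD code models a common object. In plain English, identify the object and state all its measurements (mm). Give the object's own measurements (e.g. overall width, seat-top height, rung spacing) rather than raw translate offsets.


A four-legged stool. The seat is a 331×289×38 mm slab whose top surface is at z = 415 mm; four square legs, each 46×46 mm in cross-section, run from the floor (z = 0) to the underside of the seat, each flush with a corner of the seat. Four stretchers, 46 mm wide and 28 mm tall, connect adjacent legs with their undersides at z = 177 mm, each running between the inner faces of the legs it joins and aligned with the legs' outer faces on the other axis.


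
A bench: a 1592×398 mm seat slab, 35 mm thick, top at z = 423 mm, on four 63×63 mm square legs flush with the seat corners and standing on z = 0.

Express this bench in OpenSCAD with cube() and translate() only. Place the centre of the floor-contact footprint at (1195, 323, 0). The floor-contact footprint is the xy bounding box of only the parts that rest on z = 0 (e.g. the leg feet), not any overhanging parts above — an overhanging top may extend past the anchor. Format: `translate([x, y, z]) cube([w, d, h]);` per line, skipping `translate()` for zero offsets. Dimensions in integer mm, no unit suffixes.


translate([399, 124, 388]) cube([1592, 398, 35]);
translate([399, 124, 0]) cube([63, 63, 388]);
translate([399, 459, 0]) cube([63, 63, 388]);
translate([1928, 124, 0]) cube([63, 63, 388]);
translate([1928, 459, 0]) cube([63, 63, 388]);


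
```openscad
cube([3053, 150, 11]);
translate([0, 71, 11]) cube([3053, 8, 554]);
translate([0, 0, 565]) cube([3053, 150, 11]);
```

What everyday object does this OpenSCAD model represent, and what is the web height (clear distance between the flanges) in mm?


An I-beam. The web height is 554 mm.

Two wide flanges with a thin centred web — an I-beam. Overall 576 mm minus two 11 mm flanges gives a web of 576 − 2·11 = 554 mm.


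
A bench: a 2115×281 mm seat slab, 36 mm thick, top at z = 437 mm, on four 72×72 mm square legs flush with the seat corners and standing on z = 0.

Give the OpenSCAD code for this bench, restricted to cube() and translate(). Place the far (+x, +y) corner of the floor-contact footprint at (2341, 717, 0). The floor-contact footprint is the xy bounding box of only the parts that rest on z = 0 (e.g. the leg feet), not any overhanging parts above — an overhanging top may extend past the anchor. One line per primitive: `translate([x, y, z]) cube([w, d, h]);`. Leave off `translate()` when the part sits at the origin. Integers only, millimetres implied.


translate([226, 436, 401]) cube([2115, 281, 36]);
translate([226, 436, 0]) cube([72, 72, 401]);
translate([226, 645, 0]) cube([72, 72, 401]);
translate([2269, 436, 0]) cube([72, 72, 401]);
translate([2269, 645, 0]) cube([72, 72, 401]);


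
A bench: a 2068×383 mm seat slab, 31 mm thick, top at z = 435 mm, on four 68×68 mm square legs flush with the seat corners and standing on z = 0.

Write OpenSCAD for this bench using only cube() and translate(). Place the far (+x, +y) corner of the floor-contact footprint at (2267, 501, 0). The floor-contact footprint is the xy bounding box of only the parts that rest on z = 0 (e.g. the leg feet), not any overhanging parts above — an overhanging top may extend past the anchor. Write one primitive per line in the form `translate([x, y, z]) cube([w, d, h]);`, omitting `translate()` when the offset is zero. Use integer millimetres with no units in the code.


translate([199, 118, 404]) cube([2068, 383, 31]);
translate([199, 118, 0]) cube([68, 68, 404]);
translate([199, 433, 0]) cube([68, 68, 404]);
translate([2199, 118, 0]) cube([68, 68, 404]);
translate([2199, 433, 0]) cube([68, 68, 404]);


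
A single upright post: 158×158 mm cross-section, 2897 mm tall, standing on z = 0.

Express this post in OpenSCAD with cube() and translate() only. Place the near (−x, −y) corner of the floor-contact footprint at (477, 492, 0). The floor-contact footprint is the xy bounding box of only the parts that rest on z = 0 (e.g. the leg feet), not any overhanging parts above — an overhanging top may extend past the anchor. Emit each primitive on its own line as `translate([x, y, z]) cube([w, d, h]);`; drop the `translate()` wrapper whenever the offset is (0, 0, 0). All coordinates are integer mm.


translate([477, 492, 0]) cube([158, 158, 2897]);


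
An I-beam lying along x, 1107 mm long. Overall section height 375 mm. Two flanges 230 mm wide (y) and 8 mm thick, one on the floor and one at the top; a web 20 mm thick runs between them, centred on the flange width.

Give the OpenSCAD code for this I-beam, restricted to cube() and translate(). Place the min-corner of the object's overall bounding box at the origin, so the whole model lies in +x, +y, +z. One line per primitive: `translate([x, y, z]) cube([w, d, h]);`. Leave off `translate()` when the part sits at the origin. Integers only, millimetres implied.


cube([1107, 230, 8]);
translate([0, 105, 8]) cube([1107, 20, 359]);
translate([0, 0, 367]) cube([1107, 230, 8]);


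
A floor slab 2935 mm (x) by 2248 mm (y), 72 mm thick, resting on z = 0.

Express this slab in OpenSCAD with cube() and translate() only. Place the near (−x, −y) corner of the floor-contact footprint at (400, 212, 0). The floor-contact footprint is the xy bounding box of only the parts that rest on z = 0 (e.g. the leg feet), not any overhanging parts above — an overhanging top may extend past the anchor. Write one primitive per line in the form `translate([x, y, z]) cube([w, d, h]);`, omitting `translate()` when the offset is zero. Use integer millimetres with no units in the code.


translate([400, 212, 0]) cube([2935, 2248, 72]);


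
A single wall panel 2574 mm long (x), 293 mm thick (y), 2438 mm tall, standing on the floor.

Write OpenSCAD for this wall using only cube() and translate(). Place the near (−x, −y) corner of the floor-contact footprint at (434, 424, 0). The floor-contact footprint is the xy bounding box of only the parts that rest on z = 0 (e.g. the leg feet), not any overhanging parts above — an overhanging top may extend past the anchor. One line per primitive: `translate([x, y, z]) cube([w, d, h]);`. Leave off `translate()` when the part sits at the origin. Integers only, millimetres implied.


translate([434, 424, 0]) cube([2574, 293, 2438]);


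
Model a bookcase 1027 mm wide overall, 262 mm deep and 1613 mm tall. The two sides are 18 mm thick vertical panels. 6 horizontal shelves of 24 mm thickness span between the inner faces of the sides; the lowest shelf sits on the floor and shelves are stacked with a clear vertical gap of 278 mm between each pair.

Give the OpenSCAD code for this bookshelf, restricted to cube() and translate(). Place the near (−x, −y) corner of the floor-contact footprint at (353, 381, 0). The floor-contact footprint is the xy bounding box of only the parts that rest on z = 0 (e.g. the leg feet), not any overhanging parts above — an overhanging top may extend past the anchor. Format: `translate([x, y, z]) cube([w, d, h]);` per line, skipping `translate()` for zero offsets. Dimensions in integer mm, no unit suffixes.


translate([353, 381, 0]) cube([18, 262, 1613]);
translate([1362, 381, 0]) cube([18, 262, 1613]);
translate([371, 381, 0]) cube([991, 262, 24]);
translate([371, 381, 302]) cube([991, 262, 24]);
translate([371, 381, 604]) cube([991, 262, 24]);
translate([371, 381, 906]) cube([991, 262, 24]);
translate([371, 381, 1208]) cube([991, 262, 24]);
translate([371, 381, 1510]) cube([991, 262, 24]);


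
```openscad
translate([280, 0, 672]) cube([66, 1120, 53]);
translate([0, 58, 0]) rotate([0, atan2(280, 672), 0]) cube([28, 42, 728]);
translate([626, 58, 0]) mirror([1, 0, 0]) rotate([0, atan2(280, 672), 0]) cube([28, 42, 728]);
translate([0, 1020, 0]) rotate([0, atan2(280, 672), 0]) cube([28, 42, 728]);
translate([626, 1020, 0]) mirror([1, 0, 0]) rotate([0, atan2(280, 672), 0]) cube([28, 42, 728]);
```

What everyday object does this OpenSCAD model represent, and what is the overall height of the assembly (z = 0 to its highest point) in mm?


A sawhorse. The overall height is 725 mm.

A beam across two mirrored pairs of raked legs — a sawhorse. The beam's underside is at z = 672 (matching the legs' vertical rise in atan2(280, 672)) and the beam is 53 mm tall, so its top is at 672 + 53 = 725 mm. The raked legs top out at the beam's underside, so that is the highest point.


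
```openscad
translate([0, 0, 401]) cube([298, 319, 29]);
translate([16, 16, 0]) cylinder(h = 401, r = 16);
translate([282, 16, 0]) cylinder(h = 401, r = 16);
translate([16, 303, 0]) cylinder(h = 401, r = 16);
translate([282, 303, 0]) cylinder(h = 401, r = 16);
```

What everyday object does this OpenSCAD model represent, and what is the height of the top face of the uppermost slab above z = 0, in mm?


A stool. The seat height is 430 mm.

A 298×319×29 slab at z = 401 on four corner cylinders — a stool. The seat top is 401 + 29 = 430 mm.


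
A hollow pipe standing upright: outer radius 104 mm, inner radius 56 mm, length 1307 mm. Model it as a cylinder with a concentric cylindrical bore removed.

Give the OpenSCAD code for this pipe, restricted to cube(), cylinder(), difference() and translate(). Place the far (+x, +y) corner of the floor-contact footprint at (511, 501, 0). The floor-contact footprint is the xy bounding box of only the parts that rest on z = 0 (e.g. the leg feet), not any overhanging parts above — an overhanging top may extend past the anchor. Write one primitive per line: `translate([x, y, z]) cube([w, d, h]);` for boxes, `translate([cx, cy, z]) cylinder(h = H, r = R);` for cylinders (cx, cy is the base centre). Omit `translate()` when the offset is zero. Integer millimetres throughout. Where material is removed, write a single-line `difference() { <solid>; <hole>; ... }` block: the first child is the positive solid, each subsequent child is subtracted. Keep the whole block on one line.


difference() { translate([407, 397, 0]) cylinder(h = 1307, r = 104); translate([407, 397, 0]) cylinder(h = 1307, r = 56); }


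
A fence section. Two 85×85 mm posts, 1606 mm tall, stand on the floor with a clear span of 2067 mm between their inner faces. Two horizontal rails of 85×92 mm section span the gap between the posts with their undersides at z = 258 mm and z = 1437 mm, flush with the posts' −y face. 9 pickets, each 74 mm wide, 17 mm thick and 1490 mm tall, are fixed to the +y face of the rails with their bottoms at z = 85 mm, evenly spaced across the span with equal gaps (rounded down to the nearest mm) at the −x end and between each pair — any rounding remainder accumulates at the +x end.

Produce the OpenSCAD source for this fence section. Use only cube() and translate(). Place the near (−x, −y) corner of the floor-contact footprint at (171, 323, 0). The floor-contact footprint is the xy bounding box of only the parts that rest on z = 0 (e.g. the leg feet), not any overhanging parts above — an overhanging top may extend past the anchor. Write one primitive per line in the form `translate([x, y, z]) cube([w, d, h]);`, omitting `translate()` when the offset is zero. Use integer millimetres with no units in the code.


translate([171, 323, 0]) cube([85, 85, 1606]);
translate([2323, 323, 0]) cube([85, 85, 1606]);
translate([256, 323, 258]) cube([2067, 85, 92]);
translate([256, 323, 1437]) cube([2067, 85, 92]);
translate([396, 408, 85]) cube([74, 17, 1490]);
translate([610, 408, 85]) cube([74, 17, 1490]);
translate([824, 408, 85]) cube([74, 17, 1490]);
translate([1038, 408, 85]) cube([74, 17, 1490]);
translate([1252, 408, 85]) cube([74, 17, 1490]);
translate([1466, 408, 85]) cube([74, 17, 1490]);
translate([1680, 408, 85]) cube([74, 17, 1490]);
translate([1894, 408, 85]) cube([74, 17, 1490]);
translate([2108, 408, 85]) cube([74, 17, 1490]);


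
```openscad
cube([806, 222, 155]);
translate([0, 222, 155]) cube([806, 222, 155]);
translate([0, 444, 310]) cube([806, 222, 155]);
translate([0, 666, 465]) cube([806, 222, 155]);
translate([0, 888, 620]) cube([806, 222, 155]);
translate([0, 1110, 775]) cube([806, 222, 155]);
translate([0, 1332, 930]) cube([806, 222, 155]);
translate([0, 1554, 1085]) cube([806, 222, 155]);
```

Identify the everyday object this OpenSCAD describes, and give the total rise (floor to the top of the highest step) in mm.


A staircase. The total rise is 1240 mm.

8 identical blocks, each offset up and back from the previous — a staircase. Each step is 155 mm tall and there are 8 of them, so the total rise is 8 × 155 = 1240 mm.


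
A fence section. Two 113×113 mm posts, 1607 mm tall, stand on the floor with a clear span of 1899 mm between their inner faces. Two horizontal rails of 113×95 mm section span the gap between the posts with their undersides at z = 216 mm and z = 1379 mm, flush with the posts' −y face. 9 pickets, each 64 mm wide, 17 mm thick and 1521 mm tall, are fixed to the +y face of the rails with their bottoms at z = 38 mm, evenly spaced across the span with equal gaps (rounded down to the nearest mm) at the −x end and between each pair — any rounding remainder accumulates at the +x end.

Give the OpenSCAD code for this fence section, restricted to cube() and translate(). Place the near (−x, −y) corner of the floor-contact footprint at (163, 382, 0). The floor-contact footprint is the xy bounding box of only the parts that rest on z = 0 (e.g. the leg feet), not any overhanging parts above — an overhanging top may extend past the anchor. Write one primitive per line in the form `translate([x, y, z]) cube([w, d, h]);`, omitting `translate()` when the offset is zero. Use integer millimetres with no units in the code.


translate([163, 382, 0]) cube([113, 113, 1607]);
translate([2175, 382, 0]) cube([113, 113, 1607]);
translate([276, 382, 216]) cube([1899, 113, 95]);
translate([276, 382, 1379]) cube([1899, 113, 95]);
translate([408, 495, 38]) cube([64, 17, 1521]);
translate([604, 495, 38]) cube([64, 17, 1521]);
translate([800, 495, 38]) cube([64, 17, 1521]);
translate([996, 495, 38]) cube([64, 17, 1521]);
translate([1192, 495, 38]) cube([64, 17, 1521]);
translate([1388, 495, 38]) cube([64, 17, 1521]);
translate([1584, 495, 38]) cube([64, 17, 1521]);
translate([1780, 495, 38]) cube([64, 17, 1521]);
translate([1976, 495, 38]) cube([64, 17, 1521]);


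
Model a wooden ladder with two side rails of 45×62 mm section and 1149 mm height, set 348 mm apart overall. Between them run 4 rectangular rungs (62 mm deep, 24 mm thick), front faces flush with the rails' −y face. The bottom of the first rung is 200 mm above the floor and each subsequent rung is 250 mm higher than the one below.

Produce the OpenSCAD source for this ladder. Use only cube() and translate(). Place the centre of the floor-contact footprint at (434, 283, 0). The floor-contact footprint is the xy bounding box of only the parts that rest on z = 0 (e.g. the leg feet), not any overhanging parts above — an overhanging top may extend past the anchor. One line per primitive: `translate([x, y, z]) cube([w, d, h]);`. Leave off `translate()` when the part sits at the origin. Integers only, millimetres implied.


// rung span = 348 - 2*45 = 258
// rung[k] z = 200 + k*250
translate([260, 252, 0]) cube([45, 62, 1149]);
translate([563, 252, 0]) cube([45, 62, 1149]);
translate([305, 252, 200]) cube([258, 62, 24]);
translate([305, 252, 450]) cube([258, 62, 24]);
translate([305, 252, 700]) cube([258, 62, 24]);
translate([305, 252, 950]) cube([258, 62, 24]);


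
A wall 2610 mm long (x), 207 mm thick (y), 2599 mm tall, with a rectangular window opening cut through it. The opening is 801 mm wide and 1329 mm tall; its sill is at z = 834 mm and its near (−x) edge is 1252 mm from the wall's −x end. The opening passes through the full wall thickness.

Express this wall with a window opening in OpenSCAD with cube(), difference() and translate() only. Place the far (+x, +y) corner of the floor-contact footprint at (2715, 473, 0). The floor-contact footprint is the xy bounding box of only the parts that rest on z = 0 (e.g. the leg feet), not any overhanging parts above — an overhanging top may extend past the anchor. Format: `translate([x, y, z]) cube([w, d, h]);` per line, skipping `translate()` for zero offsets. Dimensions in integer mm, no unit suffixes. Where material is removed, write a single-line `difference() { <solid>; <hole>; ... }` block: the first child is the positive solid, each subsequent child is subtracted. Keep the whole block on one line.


difference() { translate([105, 266, 0]) cube([2610, 207, 2599]); translate([1357, 266, 834]) cube([801, 207, 1329]); }


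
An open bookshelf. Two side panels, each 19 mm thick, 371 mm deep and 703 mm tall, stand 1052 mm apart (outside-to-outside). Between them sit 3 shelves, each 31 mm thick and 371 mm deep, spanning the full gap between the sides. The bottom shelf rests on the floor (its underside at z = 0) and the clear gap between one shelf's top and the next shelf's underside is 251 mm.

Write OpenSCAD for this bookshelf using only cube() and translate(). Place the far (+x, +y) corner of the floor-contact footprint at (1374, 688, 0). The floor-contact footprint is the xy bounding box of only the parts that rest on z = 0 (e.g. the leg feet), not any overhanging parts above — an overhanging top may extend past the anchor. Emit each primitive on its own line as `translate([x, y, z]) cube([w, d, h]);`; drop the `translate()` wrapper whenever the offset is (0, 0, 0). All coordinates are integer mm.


translate([322, 317, 0]) cube([19, 371, 703]);
translate([1355, 317, 0]) cube([19, 371, 703]);
translate([341, 317, 0]) cube([1014, 371, 31]);
translate([341, 317, 282]) cube([1014, 371, 31]);
translate([341, 317, 564]) cube([1014, 371, 31]);


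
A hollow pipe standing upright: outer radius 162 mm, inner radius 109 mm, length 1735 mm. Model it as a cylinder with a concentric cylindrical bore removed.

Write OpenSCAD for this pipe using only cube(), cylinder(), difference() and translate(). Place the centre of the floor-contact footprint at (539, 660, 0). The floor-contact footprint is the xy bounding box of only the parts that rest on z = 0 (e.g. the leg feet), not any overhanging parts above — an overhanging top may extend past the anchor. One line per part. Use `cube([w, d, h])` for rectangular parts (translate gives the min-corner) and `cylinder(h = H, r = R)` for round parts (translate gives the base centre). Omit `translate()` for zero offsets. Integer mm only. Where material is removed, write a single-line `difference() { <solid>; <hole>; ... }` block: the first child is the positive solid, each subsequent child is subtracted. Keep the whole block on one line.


difference() { translate([539, 660, 0]) cylinder(h = 1735, r = 162); translate([539, 660, 0]) cylinder(h = 1735, r = 109); }


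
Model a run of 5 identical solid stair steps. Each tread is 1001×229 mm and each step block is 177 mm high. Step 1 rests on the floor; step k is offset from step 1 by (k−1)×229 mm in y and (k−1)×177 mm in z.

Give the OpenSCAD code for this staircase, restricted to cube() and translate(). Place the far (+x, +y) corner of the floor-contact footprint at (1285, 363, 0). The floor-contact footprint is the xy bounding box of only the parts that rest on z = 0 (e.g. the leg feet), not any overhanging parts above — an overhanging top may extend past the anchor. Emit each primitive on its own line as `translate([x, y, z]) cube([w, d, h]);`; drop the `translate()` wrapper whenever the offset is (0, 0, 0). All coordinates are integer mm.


translate([284, 134, 0]) cube([1001, 229, 177]);
translate([284, 363, 177]) cube([1001, 229, 177]);
translate([284, 592, 354]) cube([1001, 229, 177]);
translate([284, 821, 531]) cube([1001, 229, 177]);
translate([284, 1050, 708]) cube([1001, 229, 177]);


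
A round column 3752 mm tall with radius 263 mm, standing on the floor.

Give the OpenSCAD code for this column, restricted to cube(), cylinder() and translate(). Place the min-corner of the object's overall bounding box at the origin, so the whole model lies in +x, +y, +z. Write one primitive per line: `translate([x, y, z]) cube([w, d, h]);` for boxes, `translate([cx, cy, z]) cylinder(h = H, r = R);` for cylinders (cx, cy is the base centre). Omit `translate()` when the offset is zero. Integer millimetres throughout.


translate([263, 263, 0]) cylinder(h = 3752, r = 263);


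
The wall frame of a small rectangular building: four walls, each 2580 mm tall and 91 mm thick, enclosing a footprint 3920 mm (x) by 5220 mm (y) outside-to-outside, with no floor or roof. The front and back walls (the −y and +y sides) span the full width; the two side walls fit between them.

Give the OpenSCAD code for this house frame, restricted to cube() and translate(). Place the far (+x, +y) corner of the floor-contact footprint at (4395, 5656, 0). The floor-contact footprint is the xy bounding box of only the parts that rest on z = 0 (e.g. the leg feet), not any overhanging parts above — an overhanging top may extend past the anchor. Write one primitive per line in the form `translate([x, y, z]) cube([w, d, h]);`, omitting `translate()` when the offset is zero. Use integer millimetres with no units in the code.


translate([475, 436, 0]) cube([3920, 91, 2580]);
translate([475, 5565, 0]) cube([3920, 91, 2580]);
translate([475, 527, 0]) cube([91, 5038, 2580]);
translate([4304, 527, 0]) cube([91, 5038, 2580]);


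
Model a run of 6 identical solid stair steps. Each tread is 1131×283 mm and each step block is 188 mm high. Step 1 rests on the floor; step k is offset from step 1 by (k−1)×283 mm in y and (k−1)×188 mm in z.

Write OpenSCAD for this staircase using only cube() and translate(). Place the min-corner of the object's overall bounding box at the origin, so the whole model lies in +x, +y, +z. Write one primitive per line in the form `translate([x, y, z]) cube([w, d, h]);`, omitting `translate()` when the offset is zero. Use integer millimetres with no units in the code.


cube([1131, 283, 188]);
translate([0, 283, 188]) cube([1131, 283, 188]);
translate([0, 566, 376]) cube([1131, 283, 188]);
translate([0, 849, 564]) cube([1131, 283, 188]);
translate([0, 1132, 752]) cube([1131, 283, 188]);
translate([0, 1415, 940]) cube([1131, 283, 188]);


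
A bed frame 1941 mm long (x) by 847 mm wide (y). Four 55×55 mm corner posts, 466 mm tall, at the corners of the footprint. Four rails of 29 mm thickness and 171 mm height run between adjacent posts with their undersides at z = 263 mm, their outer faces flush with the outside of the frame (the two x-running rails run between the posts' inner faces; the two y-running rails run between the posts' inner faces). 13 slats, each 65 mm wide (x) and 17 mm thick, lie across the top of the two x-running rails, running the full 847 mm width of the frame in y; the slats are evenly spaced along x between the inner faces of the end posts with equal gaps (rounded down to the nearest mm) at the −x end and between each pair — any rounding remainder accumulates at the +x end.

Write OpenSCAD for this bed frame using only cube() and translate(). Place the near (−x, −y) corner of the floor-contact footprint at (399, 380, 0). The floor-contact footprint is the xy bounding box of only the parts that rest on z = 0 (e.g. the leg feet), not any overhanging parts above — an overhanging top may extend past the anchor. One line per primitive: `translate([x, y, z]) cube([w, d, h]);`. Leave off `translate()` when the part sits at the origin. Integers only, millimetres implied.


translate([399, 380, 0]) cube([55, 55, 466]);
translate([399, 1172, 0]) cube([55, 55, 466]);
translate([2285, 380, 0]) cube([55, 55, 466]);
translate([2285, 1172, 0]) cube([55, 55, 466]);
translate([454, 380, 263]) cube([1831, 29, 171]);
translate([454, 1198, 263]) cube([1831, 29, 171]);
translate([399, 435, 263]) cube([29, 737, 171]);
translate([2311, 435, 263]) cube([29, 737, 171]);
translate([524, 380, 434]) cube([65, 847, 17]);
translate([659, 380, 434]) cube([65, 847, 17]);
translate([794, 380, 434]) cube([65, 847, 17]);
translate([929, 380, 434]) cube([65, 847, 17]);
translate([1064, 380, 434]) cube([65, 847, 17]);
translate([1199, 380, 434]) cube([65, 847, 17]);
translate([1334, 380, 434]) cube([65, 847, 17]);
translate([1469, 380, 434]) cube([65, 847, 17]);
translate([1604, 380, 434]) cube([65, 847, 17]);
translate([1739, 380, 434]) cube([65, 847, 17]);
translate([1874, 380, 434]) cube([65, 847, 17]);
translate([2009, 380, 434]) cube([65, 847, 17]);
translate([2144, 380, 434]) cube([65, 847, 17]);


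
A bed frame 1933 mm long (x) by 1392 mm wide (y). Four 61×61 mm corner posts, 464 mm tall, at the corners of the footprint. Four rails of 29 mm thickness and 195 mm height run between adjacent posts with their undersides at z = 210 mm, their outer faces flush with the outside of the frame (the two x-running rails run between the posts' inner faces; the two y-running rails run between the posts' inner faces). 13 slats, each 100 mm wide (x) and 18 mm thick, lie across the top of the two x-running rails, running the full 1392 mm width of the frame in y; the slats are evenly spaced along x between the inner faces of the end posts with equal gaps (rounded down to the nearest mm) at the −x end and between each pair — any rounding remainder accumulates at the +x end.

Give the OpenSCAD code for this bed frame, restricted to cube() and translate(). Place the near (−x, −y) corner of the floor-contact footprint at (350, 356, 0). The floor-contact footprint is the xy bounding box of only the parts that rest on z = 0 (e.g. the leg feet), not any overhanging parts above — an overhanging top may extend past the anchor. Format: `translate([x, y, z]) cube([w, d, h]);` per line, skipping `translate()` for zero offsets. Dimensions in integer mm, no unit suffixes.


translate([350, 356, 0]) cube([61, 61, 464]);
translate([350, 1687, 0]) cube([61, 61, 464]);
translate([2222, 356, 0]) cube([61, 61, 464]);
translate([2222, 1687, 0]) cube([61, 61, 464]);
translate([411, 356, 210]) cube([1811, 29, 195]);
translate([411, 1719, 210]) cube([1811, 29, 195]);
translate([350, 417, 210]) cube([29, 1270, 195]);
translate([2254, 417, 210]) cube([29, 1270, 195]);
translate([447, 356, 405]) cube([100, 1392, 18]);
translate([583, 356, 405]) cube([100, 1392, 18]);
translate([719, 356, 405]) cube([100, 1392, 18]);
translate([855, 356, 405]) cube([100, 1392, 18]);
translate([991, 356, 405]) cube([100, 1392, 18]);
translate([1127, 356, 405]) cube([100, 1392, 18]);
translate([1263, 356, 405]) cube([100, 1392, 18]);
translate([1399, 356, 405]) cube([100, 1392, 18]);
translate([1535, 356, 405]) cube([100, 1392, 18]);
translate([1671, 356, 405]) cube([100, 1392, 18]);
translate([1807, 356, 405]) cube([100, 1392, 18]);
translate([1943, 356, 405]) cube([100, 1392, 18]);
translate([2079, 356, 405]) cube([100, 1392, 18]);


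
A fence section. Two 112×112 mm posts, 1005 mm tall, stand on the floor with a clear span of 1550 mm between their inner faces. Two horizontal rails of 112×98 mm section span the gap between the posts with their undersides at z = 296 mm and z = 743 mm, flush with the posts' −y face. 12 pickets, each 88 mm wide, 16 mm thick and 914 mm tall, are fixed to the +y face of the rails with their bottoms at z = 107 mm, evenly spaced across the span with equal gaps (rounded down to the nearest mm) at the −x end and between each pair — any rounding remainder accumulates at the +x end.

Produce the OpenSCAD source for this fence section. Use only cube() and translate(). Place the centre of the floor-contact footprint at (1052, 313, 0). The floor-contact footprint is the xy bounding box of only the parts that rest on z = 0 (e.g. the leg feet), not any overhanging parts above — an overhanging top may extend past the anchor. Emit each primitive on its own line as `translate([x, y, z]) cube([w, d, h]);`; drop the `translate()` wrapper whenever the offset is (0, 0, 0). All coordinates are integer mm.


translate([165, 257, 0]) cube([112, 112, 1005]);
translate([1827, 257, 0]) cube([112, 112, 1005]);
translate([277, 257, 296]) cube([1550, 112, 98]);
translate([277, 257, 743]) cube([1550, 112, 98]);
translate([315, 369, 107]) cube([88, 16, 914]);
translate([441, 369, 107]) cube([88, 16, 914]);
translate([567, 369, 107]) cube([88, 16, 914]);
translate([693, 369, 107]) cube([88, 16, 914]);
translate([819, 369, 107]) cube([88, 16, 914]);
translate([945, 369, 107]) cube([88, 16, 914]);
translate([1071, 369, 107]) cube([88, 16, 914]);
translate([1197, 369, 107]) cube([88, 16, 914]);
translate([1323, 369, 107]) cube([88, 16, 914]);
translate([1449, 369, 107]) cube([88, 16, 914]);
translate([1575, 369, 107]) cube([88, 16, 914]);
translate([1701, 369, 107]) cube([88, 16, 914]);


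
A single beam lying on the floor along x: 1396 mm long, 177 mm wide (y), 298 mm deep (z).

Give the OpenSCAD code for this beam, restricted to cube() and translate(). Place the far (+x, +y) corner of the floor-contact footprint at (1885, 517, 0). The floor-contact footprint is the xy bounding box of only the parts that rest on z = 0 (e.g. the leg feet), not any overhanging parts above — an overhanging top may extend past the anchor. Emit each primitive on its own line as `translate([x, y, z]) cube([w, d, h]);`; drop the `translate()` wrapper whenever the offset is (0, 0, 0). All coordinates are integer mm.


translate([489, 340, 0]) cube([1396, 177, 298]);


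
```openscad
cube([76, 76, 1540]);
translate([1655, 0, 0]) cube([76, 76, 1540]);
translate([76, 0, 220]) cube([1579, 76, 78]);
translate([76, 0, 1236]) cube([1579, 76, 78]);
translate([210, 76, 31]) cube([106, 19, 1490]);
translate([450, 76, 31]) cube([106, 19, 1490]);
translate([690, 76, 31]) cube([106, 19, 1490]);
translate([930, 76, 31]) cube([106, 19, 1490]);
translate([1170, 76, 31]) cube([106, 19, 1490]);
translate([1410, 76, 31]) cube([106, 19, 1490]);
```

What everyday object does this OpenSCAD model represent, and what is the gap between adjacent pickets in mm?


A fence section. The picket gap is 134 mm.

Two posts, two rails, 6 pickets — a fence section. Span 1579 mm holds 6 pickets of 106 mm with 7 equal gaps: ⌊(1579 − 6·106) / 7⌋ = 134 mm.


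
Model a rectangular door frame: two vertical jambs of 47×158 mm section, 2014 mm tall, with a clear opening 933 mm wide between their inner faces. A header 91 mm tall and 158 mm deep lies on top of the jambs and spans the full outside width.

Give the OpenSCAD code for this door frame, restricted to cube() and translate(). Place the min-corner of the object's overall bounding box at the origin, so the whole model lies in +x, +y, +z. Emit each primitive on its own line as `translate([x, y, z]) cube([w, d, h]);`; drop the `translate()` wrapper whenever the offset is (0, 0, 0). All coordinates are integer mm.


cube([47, 158, 2014]);
translate([980, 0, 0]) cube([47, 158, 2014]);
translate([0, 0, 2014]) cube([1027, 158, 91]);


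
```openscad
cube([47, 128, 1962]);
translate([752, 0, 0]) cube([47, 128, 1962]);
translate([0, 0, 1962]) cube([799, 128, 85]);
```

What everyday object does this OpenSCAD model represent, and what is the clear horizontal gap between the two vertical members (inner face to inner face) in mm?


A door frame. The clear opening width is 705 mm.

Two 1962 mm tall posts with a header on top — a door frame. The left jamb is 47 mm wide at x = 0; the right jamb starts at x = 752. The clear opening is 752 − 47 = 705 mm.


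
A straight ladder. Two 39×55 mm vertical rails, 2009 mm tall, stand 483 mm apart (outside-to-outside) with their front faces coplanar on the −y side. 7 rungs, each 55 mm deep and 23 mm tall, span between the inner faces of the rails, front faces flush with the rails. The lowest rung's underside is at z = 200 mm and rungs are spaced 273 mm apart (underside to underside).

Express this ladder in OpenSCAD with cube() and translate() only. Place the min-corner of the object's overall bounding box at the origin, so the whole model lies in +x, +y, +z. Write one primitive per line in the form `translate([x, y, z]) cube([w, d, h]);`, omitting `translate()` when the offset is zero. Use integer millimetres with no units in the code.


cube([39, 55, 2009]);
translate([444, 0, 0]) cube([39, 55, 2009]);
translate([39, 0, 200]) cube([405, 55, 23]);
translate([39, 0, 473]) cube([405, 55, 23]);
translate([39, 0, 746]) cube([405, 55, 23]);
translate([39, 0, 1019]) cube([405, 55, 23]);
translate([39, 0, 1292]) cube([405, 55, 23]);
translate([39, 0, 1565]) cube([405, 55, 23]);
translate([39, 0, 1838]) cube([405, 55, 23]);


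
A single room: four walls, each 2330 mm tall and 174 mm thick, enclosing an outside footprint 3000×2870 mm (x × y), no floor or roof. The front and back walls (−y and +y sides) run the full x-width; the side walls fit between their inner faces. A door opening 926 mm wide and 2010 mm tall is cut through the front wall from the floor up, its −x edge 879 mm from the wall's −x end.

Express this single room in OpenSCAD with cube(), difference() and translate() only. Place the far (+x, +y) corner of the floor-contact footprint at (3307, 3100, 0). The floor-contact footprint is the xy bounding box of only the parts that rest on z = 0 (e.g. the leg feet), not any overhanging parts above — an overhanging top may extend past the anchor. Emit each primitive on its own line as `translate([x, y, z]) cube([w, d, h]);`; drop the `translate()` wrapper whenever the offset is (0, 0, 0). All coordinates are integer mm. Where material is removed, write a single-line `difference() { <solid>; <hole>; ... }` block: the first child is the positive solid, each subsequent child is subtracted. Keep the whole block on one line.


difference() { translate([307, 230, 0]) cube([3000, 174, 2330]); translate([1186, 230, 0]) cube([926, 174, 2010]); }
translate([307, 2926, 0]) cube([3000, 174, 2330]);
translate([307, 404, 0]) cube([174, 2522, 2330]);
translate([3133, 404, 0]) cube([174, 2522, 2330]);


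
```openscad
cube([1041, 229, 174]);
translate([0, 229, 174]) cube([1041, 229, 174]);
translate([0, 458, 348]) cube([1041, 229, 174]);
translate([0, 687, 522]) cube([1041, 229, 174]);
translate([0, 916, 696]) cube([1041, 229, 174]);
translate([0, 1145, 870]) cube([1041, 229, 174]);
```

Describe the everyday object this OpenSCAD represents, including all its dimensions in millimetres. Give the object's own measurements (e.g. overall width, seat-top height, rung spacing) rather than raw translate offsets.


A straight staircase of 6 solid steps. Each step is 1041 mm wide (x), 229 mm deep (y, the going) and 174 mm tall (the rise). The first step rests on the floor; each subsequent step sits one going further in +y and one rise higher in +z, directly behind and above the previous step with no overlap.
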